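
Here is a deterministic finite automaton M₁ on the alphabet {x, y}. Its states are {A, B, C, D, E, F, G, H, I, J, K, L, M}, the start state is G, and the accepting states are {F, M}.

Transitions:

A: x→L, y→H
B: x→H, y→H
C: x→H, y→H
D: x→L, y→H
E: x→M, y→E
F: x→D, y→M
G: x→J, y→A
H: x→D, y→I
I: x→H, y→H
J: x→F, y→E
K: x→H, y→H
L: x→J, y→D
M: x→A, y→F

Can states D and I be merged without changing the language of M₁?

Reachable states from the start: {A,D,E,F,G,H,I,J,L,M}. Unreachable: {B,C,K} — drop them.
Start with accepting vs non-accepting: {F,M} | {A,D,E,G,H,I,J,L}.
Split {A,D,E,G,H,I,J,L} by δ(·,x) → {A,D,G,H,I,L} and {E,J}.
Split {A,D,G,H,I,L} by δ(·,x) → {A,D,H,I} and {G,L}.
On input x, block {A,D,H,I} splits into {A,D} and {H,I}.
Refine {H,I} on symbol x: members go to different blocks, giving {H} and {I}.
The partition is now stable with 6 blocks: {F,M} | {A,D} | {E,J} | {G,L} | {H} | {I}.
D and I end up in different blocks, so they are distinguishable. For instance, the string 'xxx' is accepted from only D.

No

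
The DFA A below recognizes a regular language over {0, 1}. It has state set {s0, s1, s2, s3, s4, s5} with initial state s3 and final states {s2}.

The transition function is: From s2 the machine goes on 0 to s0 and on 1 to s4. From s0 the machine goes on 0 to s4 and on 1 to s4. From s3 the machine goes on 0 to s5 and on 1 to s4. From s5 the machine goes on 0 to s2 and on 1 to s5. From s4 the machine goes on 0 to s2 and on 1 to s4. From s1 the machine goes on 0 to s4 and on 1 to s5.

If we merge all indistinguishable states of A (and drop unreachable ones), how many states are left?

3

Reachable states from the start: {s0,s2,s3,s4,s5}. Unreachable: {s1} — drop them.
Initial partition by acceptance: {s2} | {s0,s3,s4,s5}.
Split {s0,s3,s4,s5} by δ(·,0) → {s0,s3} and {s4,s5}.
Stable partition: {s2} | {s0,s3} | {s4,s5} — 3 equivalence classes.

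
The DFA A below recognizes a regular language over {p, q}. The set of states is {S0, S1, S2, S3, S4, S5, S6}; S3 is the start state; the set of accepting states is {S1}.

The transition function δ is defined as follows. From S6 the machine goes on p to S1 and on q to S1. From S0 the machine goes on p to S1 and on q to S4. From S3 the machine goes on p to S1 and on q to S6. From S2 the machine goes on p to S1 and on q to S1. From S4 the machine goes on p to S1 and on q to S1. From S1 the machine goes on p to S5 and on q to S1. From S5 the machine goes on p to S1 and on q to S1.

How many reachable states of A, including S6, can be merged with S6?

2

First remove the unreachable states {S0,S2,S4}; 4 states remain.
Initial partition by acceptance: {S1} | {S3,S5,S6}.
On input q, block {S3,S5,S6} splits into {S5,S6} and {S3}.
No further refinement is possible. Final partition (3 blocks): {S1} | {S5,S6} | {S3}.
State S6 belongs to the block {S5,S6}, which has 2 states.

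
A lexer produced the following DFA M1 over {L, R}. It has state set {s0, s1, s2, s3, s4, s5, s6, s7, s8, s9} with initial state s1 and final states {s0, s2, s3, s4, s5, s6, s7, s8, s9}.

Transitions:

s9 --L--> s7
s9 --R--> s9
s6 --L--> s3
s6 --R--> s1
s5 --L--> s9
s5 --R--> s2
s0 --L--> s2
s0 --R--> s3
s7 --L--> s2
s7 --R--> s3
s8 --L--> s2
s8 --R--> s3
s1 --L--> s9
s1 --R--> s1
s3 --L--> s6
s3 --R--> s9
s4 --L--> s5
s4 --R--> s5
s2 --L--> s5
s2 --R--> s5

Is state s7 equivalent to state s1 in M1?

No

First remove the unreachable states {s0,s4,s8}; 7 states remain.
P0 = {s2,s3,s5,s6,s7,s9} | {s1}.
Split {s2,s3,s5,s6,s7,s9} by δ(·,R) → {s2,s3,s5,s7,s9} and {s6}.
On input L, block {s2,s3,s5,s7,s9} splits into {s2,s5,s7,s9} and {s3}.
On input R, block {s2,s5,s7,s9} splits into {s2,s5,s9} and {s7}.
On input L, block {s2,s5,s9} splits into {s2,s5} and {s9}.
On input L, block {s2,s5} splits into {s2} and {s5}.
No further refinement is possible. Final partition (7 blocks): {s2} | {s1} | {s6} | {s3} | {s7} | {s9} | {s5}.
s7 and s1 end up in different blocks, so they are distinguishable. For instance, the string 'ε' is accepted from only s7.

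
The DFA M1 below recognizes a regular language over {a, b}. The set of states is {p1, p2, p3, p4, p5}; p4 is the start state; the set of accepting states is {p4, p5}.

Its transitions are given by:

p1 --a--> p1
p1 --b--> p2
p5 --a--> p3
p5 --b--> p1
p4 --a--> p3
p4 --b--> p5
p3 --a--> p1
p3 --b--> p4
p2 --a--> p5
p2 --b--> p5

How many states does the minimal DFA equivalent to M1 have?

5

Every state is reachable, so we keep all 5.
Initial partition by acceptance: {p4,p5} | {p1,p2,p3}.
On input b, block {p4,p5} splits into {p4} and {p5}.
On input a, block {p1,p2,p3} splits into {p1,p3} and {p2}.
On input b, block {p1,p3} splits into {p1} and {p3}.
No further refinement is possible. Final partition (5 blocks): {p4} | {p1} | {p5} | {p2} | {p3}.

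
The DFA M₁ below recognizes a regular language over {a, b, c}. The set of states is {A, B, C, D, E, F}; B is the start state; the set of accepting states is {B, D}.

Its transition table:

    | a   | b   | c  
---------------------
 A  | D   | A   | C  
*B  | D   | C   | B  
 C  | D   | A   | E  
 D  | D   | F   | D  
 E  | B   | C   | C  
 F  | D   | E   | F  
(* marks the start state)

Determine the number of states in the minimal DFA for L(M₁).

2

Every state is reachable, so we keep all 6.
Initial partition by acceptance: {B,D} | {A,C,E,F}.
The partition is now stable with 2 blocks: {B,D} | {A,C,E,F}.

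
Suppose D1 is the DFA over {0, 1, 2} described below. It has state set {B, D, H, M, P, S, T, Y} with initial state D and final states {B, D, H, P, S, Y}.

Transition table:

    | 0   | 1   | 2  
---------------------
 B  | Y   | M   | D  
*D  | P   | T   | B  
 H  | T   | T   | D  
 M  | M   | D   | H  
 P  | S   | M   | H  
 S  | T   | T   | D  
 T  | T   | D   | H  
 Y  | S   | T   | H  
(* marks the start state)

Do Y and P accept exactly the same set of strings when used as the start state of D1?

Yes

Every state is reachable, so we keep all 8.
Start with accepting vs non-accepting: {B,D,H,P,S,Y} | {M,T}.
Refine {B,D,H,P,S,Y} on symbol 0: members go to different blocks, giving {B,D,P,Y} and {H,S}.
Split {B,D,P,Y} by δ(·,0) → {P,Y} and {B,D}.
No further refinement is possible. Final partition (4 blocks): {P,Y} | {M,T} | {H,S} | {B,D}.
Y and P lie in the same block of the stable partition, so they are equivalent — no string distinguishes them.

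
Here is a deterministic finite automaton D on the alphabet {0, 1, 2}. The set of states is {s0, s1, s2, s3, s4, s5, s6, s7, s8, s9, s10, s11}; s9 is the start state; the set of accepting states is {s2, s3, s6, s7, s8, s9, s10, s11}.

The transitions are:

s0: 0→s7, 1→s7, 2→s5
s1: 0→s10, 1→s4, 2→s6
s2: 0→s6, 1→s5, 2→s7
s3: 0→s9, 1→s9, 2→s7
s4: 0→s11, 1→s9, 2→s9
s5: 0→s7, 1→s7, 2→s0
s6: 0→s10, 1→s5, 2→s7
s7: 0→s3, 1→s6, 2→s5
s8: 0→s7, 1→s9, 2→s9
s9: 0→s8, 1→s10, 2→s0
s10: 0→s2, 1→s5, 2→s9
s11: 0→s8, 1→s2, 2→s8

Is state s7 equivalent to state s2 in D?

No

States {s1,s4,s11} cannot be reached from the start state, so discard them.
Start with accepting vs non-accepting: {s2,s3,s6,s7,s8,s9,s10} | {s0,s5}.
Refine {s2,s3,s6,s7,s8,s9,s10} on symbol 1: members go to different blocks, giving {s3,s7,s8,s9} and {s2,s6,s10}.
On input 1, block {s3,s7,s8,s9} splits into {s3,s8} and {s7,s9}.
Stable partition: {s3,s8} | {s0,s5} | {s2,s6,s10} | {s7,s9} — 4 equivalence classes.
s7 and s2 end up in different blocks, so they are distinguishable. For instance, the string '1' is accepted from only s7.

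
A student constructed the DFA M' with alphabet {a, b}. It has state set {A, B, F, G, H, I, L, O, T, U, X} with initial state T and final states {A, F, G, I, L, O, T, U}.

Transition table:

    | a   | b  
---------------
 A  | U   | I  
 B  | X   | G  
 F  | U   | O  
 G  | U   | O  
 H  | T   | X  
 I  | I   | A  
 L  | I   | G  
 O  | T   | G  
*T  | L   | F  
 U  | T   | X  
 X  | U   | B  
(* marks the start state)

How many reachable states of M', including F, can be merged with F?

3

States {H} cannot be reached from the start state, so discard them.
Start with accepting vs non-accepting: {A,F,G,I,L,O,T,U} | {B,X}.
Refine {A,F,G,I,L,O,T,U} on symbol b: members go to different blocks, giving {A,F,G,I,L,O,T} and {U}.
On input a, block {A,F,G,I,L,O,T} splits into {I,L,O,T} and {A,F,G}.
Refine {B,X} on symbol a: members go to different blocks, giving {B} and {X}.
The partition is now stable with 5 blocks: {I,L,O,T} | {B} | {U} | {A,F,G} | {X}.
State F belongs to the block {A,F,G}, which has 3 states.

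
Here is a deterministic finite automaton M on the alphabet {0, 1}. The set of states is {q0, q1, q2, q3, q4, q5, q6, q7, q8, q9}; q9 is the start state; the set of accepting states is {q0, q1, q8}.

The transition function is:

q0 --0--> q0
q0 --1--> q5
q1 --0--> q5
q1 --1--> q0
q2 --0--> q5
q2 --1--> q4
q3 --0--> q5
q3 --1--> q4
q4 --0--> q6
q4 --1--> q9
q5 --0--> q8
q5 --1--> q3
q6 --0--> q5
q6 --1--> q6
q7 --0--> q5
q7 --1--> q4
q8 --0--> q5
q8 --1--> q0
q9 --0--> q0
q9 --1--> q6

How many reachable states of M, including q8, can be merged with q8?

1

First remove the unreachable states {q1,q2,q7}; 7 states remain.
P0 = {q0,q8} | {q3,q4,q5,q6,q9}.
Split {q0,q8} by δ(·,0) → {q0} and {q8}.
Split {q3,q4,q5,q6,q9} by δ(·,0) → {q3,q4,q6} and {q5} and {q9}.
Refine {q3,q4,q6} on symbol 0: members go to different blocks, giving {q3,q6} and {q4}.
On input 1, block {q3,q6} splits into {q3} and {q6}.
The partition is now stable with 7 blocks: {q0} | {q3} | {q8} | {q5} | {q9} | {q4} | {q6}.
State q8 belongs to the block {q8}, which has 1 states.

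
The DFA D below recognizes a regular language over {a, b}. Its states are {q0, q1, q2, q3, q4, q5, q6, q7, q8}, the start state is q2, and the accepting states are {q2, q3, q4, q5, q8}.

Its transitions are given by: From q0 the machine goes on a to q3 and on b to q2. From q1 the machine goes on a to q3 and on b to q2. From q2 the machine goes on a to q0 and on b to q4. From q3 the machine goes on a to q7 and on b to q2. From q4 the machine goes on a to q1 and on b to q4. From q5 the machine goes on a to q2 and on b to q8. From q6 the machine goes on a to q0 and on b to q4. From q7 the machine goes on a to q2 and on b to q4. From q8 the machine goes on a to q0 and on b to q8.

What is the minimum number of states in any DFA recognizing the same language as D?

2

States {q5,q6,q8} cannot be reached from the start state, so discard them.
Start with accepting vs non-accepting: {q2,q3,q4} | {q0,q1,q7}.
Stable partition: {q2,q3,q4} | {q0,q1,q7} — 2 equivalence classes.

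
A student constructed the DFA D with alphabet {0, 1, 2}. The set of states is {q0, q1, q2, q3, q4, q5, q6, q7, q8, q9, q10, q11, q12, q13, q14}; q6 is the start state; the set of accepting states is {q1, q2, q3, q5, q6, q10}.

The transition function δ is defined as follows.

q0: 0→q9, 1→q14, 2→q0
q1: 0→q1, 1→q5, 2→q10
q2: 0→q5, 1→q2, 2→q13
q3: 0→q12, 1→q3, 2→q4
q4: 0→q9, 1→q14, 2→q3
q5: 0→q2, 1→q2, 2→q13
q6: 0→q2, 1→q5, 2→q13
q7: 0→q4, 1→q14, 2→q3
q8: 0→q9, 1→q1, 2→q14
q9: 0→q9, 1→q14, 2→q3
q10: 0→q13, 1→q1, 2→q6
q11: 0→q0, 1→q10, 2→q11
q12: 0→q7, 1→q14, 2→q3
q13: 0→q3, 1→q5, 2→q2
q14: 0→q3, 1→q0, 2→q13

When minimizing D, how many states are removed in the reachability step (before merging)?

BFS from q6 reaches {q0, q2, q3, q4, q5, q6, q7, q9, q12, q13, q14}; the 4 state(s) q1, q8, q10, q11 are never visited.

4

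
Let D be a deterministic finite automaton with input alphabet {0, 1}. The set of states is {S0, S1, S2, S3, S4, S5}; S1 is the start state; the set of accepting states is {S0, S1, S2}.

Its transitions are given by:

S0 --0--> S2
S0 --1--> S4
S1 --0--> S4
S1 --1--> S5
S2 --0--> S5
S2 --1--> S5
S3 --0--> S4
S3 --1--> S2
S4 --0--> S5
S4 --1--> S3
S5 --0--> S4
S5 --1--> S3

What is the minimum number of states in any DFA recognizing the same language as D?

3

Reachable states from the start: {S1,S2,S3,S4,S5}. Unreachable: {S0} — drop them.
Start with accepting vs non-accepting: {S1,S2} | {S3,S4,S5}.
Refine {S3,S4,S5} on symbol 1: members go to different blocks, giving {S4,S5} and {S3}.
The partition is now stable with 3 blocks: {S1,S2} | {S4,S5} | {S3}.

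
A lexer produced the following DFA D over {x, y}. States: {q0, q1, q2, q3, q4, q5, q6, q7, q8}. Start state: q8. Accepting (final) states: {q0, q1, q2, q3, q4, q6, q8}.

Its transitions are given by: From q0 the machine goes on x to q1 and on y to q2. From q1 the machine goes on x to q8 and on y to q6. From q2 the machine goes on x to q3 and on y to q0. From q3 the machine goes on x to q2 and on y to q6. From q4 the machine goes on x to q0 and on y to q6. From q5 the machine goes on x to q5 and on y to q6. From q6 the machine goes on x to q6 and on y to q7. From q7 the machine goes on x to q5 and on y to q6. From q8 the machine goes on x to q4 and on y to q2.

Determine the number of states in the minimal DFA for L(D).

4

Start with accepting vs non-accepting: {q0,q1,q2,q3,q4,q6,q8} | {q5,q7}.
Refine {q0,q1,q2,q3,q4,q6,q8} on symbol y: members go to different blocks, giving {q0,q1,q2,q3,q4,q8} and {q6}.
On input y, block {q0,q1,q2,q3,q4,q8} splits into {q0,q2,q8} and {q1,q3,q4}.
Stable partition: {q0,q2,q8} | {q5,q7} | {q6} | {q1,q3,q4} — 4 equivalence classes.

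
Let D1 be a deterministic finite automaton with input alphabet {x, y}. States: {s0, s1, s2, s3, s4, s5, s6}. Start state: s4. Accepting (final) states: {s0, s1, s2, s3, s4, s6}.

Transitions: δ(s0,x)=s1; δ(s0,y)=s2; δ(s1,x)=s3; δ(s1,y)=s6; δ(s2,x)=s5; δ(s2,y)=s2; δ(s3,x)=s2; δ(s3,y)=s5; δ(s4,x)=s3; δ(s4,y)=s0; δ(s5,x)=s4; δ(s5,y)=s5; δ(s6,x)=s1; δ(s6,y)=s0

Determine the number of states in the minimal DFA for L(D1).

7

Every state is reachable, so we keep all 7.
Start with accepting vs non-accepting: {s0,s1,s2,s3,s4,s6} | {s5}.
Split {s0,s1,s2,s3,s4,s6} by δ(·,x) → {s0,s1,s3,s4,s6} and {s2}.
On input x, block {s0,s1,s3,s4,s6} splits into {s0,s1,s4,s6} and {s3}.
Split {s0,s1,s4,s6} by δ(·,x) → {s0,s6} and {s1,s4}.
On input y, block {s0,s6} splits into {s0} and {s6}.
Refine {s1,s4} on symbol y: members go to different blocks, giving {s1} and {s4}.
Stable partition: {s0} | {s5} | {s2} | {s3} | {s1} | {s6} | {s4} — 7 equivalence classes.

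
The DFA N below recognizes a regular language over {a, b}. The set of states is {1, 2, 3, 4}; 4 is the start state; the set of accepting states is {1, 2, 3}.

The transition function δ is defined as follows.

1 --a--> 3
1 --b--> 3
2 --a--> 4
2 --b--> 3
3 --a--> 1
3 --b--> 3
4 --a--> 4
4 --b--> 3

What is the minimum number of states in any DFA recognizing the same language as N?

2

States {2} cannot be reached from the start state, so discard them.
Initial partition by acceptance: {1,3} | {4}.
Stable partition: {1,3} | {4} — 2 equivalence classes.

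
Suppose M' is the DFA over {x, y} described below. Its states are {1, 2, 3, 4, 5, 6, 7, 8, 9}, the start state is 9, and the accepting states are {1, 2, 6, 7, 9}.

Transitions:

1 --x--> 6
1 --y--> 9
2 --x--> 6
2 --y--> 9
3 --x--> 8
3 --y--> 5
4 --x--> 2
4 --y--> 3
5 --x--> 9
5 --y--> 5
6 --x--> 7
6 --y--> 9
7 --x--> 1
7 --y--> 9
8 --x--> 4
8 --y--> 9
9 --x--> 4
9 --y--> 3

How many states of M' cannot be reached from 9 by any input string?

Exploring from 9, all states are eventually visited, so none are unreachable.

0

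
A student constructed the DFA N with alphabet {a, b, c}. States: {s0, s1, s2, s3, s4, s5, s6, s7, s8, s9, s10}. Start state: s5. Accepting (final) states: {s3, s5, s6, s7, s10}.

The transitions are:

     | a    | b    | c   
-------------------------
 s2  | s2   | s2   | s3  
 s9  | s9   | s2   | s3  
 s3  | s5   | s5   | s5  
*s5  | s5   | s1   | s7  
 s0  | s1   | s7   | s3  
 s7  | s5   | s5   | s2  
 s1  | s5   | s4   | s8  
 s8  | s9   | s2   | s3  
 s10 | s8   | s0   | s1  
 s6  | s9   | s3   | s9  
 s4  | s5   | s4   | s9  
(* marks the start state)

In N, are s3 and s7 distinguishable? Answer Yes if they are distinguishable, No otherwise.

States {s0,s6,s10} cannot be reached from the start state, so discard them.
P0 = {s3,s5,s7} | {s1,s2,s4,s8,s9}.
Refine {s3,s5,s7} on symbol b: members go to different blocks, giving {s3,s7} and {s5}.
On input c, block {s3,s7} splits into {s3} and {s7}.
Split {s1,s2,s4,s8,s9} by δ(·,a) → {s2,s8,s9} and {s1,s4}.
No further refinement is possible. Final partition (5 blocks): {s3} | {s2,s8,s9} | {s5} | {s7} | {s1,s4}.
s3 and s7 end up in different blocks, so they are distinguishable. For instance, the string 'c' is accepted from only s3.

Yes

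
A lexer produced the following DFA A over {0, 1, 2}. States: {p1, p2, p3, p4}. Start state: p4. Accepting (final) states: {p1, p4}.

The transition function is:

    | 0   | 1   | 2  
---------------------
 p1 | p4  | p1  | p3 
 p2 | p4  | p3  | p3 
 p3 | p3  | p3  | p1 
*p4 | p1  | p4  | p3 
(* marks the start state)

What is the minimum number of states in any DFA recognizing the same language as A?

2

First remove the unreachable states {p2}; 3 states remain.
P0 = {p1,p4} | {p3}.
The partition is now stable with 2 blocks: {p1,p4} | {p3}.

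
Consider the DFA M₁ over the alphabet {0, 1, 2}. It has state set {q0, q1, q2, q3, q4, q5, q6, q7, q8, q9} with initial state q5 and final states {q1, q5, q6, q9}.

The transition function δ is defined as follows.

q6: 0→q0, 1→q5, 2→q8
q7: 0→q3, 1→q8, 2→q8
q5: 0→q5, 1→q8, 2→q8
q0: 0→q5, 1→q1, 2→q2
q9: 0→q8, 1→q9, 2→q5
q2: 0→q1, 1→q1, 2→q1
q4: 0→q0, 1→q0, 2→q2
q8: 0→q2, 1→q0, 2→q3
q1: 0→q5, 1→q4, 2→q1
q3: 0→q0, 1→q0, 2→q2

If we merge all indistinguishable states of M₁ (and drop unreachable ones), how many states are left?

States {q6,q7,q9} cannot be reached from the start state, so discard them.
Start with accepting vs non-accepting: {q1,q5} | {q0,q2,q3,q4,q8}.
Refine {q1,q5} on symbol 2: members go to different blocks, giving {q1} and {q5}.
Refine {q0,q2,q3,q4,q8} on symbol 0: members go to different blocks, giving {q3,q4,q8} and {q0} and {q2}.
Split {q3,q4,q8} by δ(·,0) → {q3,q4} and {q8}.
Stable partition: {q1} | {q3,q4} | {q5} | {q0} | {q2} | {q8} — 6 equivalence classes.

6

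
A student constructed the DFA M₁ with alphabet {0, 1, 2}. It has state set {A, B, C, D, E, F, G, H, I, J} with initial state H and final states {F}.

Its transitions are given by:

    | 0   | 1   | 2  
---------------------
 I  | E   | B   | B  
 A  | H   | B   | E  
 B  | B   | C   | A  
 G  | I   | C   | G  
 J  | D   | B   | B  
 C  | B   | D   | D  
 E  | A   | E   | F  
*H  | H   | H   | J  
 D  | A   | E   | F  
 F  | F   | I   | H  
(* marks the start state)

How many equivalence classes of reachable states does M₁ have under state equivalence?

First remove the unreachable states {G}; 9 states remain.
Initial partition by acceptance: {F} | {A,B,C,D,E,H,I,J}.
Refine {A,B,C,D,E,H,I,J} on symbol 2: members go to different blocks, giving {A,B,C,H,I,J} and {D,E}.
Refine {A,B,C,H,I,J} on symbol 0: members go to different blocks, giving {A,B,C,H} and {I,J}.
Refine {A,B,C,H} on symbol 1: members go to different blocks, giving {A,B,H} and {C}.
Refine {A,B,H} on symbol 1: members go to different blocks, giving {A,H} and {B}.
Refine {A,H} on symbol 1: members go to different blocks, giving {A} and {H}.
The partition is now stable with 7 blocks: {F} | {A} | {D,E} | {I,J} | {C} | {B} | {H}.

7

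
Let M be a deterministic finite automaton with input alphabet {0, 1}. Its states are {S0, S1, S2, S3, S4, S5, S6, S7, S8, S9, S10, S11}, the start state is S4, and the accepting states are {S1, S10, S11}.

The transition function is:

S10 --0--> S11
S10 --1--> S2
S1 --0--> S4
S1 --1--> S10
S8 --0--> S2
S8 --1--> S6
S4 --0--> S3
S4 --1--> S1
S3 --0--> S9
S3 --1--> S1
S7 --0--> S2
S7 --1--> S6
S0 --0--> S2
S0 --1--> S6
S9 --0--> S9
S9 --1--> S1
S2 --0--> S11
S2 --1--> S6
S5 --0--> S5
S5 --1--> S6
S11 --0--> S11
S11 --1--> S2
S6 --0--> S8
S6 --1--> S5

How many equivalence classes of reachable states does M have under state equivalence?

7

States {S0,S7} cannot be reached from the start state, so discard them.
P0 = {S1,S10,S11} | {S2,S3,S4,S5,S6,S8,S9}.
Refine {S1,S10,S11} on symbol 0: members go to different blocks, giving {S10,S11} and {S1}.
Split {S2,S3,S4,S5,S6,S8,S9} by δ(·,0) → {S3,S4,S5,S6,S8,S9} and {S2}.
Split {S3,S4,S5,S6,S8,S9} by δ(·,0) → {S3,S4,S5,S6,S9} and {S8}.
On input 0, block {S3,S4,S5,S6,S9} splits into {S3,S4,S5,S9} and {S6}.
Refine {S3,S4,S5,S9} on symbol 1: members go to different blocks, giving {S3,S4,S9} and {S5}.
No further refinement is possible. Final partition (7 blocks): {S10,S11} | {S3,S4,S9} | {S1} | {S2} | {S8} | {S6} | {S5}.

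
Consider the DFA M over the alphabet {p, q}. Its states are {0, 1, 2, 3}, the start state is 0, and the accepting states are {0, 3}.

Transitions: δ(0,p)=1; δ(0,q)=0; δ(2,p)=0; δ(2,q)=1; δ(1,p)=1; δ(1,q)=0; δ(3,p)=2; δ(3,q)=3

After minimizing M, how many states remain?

First remove the unreachable states {2,3}; 2 states remain.
Initial partition by acceptance: {0} | {1}.
Stable partition: {0} | {1} — 2 equivalence classes.

2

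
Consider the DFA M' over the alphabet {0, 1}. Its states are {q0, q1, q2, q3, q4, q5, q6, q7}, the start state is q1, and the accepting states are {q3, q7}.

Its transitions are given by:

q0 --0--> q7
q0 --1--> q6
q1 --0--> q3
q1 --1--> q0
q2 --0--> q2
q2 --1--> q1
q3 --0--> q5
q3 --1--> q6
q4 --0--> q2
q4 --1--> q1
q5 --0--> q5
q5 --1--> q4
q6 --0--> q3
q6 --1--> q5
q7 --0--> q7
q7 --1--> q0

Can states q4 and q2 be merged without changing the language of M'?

All states are reachable from the start state.
Start with accepting vs non-accepting: {q3,q7} | {q0,q1,q2,q4,q5,q6}.
On input 0, block {q3,q7} splits into {q3} and {q7}.
Refine {q0,q1,q2,q4,q5,q6} on symbol 0: members go to different blocks, giving {q2,q4,q5} and {q1,q6} and {q0}.
On input 1, block {q2,q4,q5} splits into {q2,q4} and {q5}.
On input 1, block {q1,q6} splits into {q1} and {q6}.
Stable partition: {q3} | {q2,q4} | {q7} | {q1} | {q0} | {q5} | {q6} — 7 equivalence classes.
q4 and q2 lie in the same block of the stable partition, so they are equivalent — no string distinguishes them.

Yes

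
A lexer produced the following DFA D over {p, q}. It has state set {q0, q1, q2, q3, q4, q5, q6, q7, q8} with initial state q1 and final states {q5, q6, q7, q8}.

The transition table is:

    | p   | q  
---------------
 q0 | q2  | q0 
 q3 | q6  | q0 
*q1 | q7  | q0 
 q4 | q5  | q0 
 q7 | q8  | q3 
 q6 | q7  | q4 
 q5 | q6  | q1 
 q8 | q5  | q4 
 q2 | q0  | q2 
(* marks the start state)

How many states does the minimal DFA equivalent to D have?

Every state is reachable, so we keep all 9.
Start with accepting vs non-accepting: {q5,q6,q7,q8} | {q0,q1,q2,q3,q4}.
Refine {q0,q1,q2,q3,q4} on symbol p: members go to different blocks, giving {q1,q3,q4} and {q0,q2}.
Stable partition: {q5,q6,q7,q8} | {q1,q3,q4} | {q0,q2} — 3 equivalence classes.

3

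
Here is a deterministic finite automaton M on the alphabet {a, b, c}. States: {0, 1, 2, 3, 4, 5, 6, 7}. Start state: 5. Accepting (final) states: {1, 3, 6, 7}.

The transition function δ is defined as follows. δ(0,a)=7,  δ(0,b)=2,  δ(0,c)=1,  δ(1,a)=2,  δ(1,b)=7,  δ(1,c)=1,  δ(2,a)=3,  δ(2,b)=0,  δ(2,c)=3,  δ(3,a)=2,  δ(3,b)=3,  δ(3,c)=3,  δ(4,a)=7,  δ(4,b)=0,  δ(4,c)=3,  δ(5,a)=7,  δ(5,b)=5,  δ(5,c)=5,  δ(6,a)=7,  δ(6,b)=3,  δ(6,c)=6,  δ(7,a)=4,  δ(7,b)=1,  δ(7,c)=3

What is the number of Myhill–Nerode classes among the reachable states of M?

Reachable states from the start: {0,1,2,3,4,5,7}. Unreachable: {6} — drop them.
Initial partition by acceptance: {1,3,7} | {0,2,4,5}.
On input c, block {0,2,4,5} splits into {0,2,4} and {5}.
The partition is now stable with 3 blocks: {1,3,7} | {0,2,4} | {5}.

3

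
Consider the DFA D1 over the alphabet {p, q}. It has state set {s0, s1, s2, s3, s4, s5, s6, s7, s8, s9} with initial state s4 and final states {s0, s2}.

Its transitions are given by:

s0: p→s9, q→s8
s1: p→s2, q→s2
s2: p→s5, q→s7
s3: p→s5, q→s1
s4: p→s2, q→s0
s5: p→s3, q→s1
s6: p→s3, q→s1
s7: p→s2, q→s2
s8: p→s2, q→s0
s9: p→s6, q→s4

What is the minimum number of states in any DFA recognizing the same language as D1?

P0 = {s0,s2} | {s1,s3,s4,s5,s6,s7,s8,s9}.
On input p, block {s1,s3,s4,s5,s6,s7,s8,s9} splits into {s1,s4,s7,s8} and {s3,s5,s6,s9}.
No further refinement is possible. Final partition (3 blocks): {s0,s2} | {s1,s4,s7,s8} | {s3,s5,s6,s9}.

3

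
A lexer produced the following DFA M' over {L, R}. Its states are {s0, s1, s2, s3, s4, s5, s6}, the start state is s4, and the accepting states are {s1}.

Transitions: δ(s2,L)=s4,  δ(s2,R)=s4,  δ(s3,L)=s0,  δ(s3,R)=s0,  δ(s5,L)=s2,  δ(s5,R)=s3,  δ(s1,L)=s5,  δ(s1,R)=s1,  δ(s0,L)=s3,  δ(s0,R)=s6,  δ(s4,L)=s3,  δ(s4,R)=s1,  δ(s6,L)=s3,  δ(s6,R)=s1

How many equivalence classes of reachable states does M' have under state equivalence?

Every state is reachable, so we keep all 7.
Start with accepting vs non-accepting: {s1} | {s0,s2,s3,s4,s5,s6}.
On input R, block {s0,s2,s3,s4,s5,s6} splits into {s0,s2,s3,s5} and {s4,s6}.
On input L, block {s0,s2,s3,s5} splits into {s0,s3,s5} and {s2}.
Refine {s0,s3,s5} on symbol L: members go to different blocks, giving {s0,s3} and {s5}.
Refine {s0,s3} on symbol R: members go to different blocks, giving {s0} and {s3}.
No further refinement is possible. Final partition (6 blocks): {s1} | {s0} | {s4,s6} | {s2} | {s5} | {s3}.

6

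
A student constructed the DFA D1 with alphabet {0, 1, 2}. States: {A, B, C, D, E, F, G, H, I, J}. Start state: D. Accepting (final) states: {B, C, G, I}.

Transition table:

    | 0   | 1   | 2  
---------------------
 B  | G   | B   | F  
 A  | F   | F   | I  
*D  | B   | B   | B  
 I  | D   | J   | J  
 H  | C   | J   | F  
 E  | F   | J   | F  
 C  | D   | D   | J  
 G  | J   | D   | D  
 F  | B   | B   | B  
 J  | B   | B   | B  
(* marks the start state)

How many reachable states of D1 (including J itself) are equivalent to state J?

First remove the unreachable states {A,C,E,H,I}; 5 states remain.
Initial partition by acceptance: {B,G} | {D,F,J}.
On input 0, block {B,G} splits into {B} and {G}.
No further refinement is possible. Final partition (3 blocks): {B} | {D,F,J} | {G}.
The equivalence class containing J is {D,F,J}, of size 3.

3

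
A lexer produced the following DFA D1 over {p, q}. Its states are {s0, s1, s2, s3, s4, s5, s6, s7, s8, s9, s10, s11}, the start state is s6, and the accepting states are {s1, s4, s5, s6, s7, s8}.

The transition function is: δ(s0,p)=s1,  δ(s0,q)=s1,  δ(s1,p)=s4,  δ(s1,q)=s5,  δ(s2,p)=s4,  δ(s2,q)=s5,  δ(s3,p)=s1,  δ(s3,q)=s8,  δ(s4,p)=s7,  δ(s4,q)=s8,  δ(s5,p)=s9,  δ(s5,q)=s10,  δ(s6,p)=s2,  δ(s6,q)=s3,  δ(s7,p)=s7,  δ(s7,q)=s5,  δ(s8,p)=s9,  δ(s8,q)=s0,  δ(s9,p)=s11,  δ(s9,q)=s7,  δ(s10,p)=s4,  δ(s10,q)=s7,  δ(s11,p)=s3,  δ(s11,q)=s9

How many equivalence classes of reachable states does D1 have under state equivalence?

7

Initial partition by acceptance: {s1,s4,s5,s6,s7,s8} | {s0,s2,s3,s9,s10,s11}.
Refine {s1,s4,s5,s6,s7,s8} on symbol p: members go to different blocks, giving {s1,s4,s7} and {s5,s6,s8}.
Refine {s0,s2,s3,s9,s10,s11} on symbol p: members go to different blocks, giving {s0,s2,s3,s10} and {s9,s11}.
On input q, block {s0,s2,s3,s10} splits into {s0,s10} and {s2,s3}.
Refine {s5,s6,s8} on symbol p: members go to different blocks, giving {s5,s8} and {s6}.
Split {s9,s11} by δ(·,p) → {s9} and {s11}.
Stable partition: {s1,s4,s7} | {s0,s10} | {s5,s8} | {s9} | {s2,s3} | {s6} | {s11} — 7 equivalence classes.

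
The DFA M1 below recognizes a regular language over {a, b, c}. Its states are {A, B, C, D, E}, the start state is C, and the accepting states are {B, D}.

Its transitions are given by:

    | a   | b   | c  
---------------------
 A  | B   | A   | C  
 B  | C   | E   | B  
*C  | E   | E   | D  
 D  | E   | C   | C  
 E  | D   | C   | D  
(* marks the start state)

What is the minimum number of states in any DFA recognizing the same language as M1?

First remove the unreachable states {A,B}; 3 states remain.
Initial partition by acceptance: {D} | {C,E}.
Split {C,E} by δ(·,a) → {C} and {E}.
No further refinement is possible. Final partition (3 blocks): {D} | {C} | {E}.

3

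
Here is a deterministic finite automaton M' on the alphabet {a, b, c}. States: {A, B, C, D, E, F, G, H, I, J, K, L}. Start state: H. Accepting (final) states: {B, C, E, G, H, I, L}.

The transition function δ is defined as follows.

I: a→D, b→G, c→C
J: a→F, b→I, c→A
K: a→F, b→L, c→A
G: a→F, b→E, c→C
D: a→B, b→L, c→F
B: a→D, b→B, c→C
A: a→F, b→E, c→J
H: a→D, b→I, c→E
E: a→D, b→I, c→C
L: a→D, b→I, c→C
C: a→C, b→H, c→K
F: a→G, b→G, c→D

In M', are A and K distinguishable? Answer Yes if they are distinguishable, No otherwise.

All states are reachable from the start state.
P0 = {B,C,E,G,H,I,L} | {A,D,F,J,K}.
Split {B,C,E,G,H,I,L} by δ(·,a) → {B,E,G,H,I,L} and {C}.
Refine {B,E,G,H,I,L} on symbol c: members go to different blocks, giving {B,E,G,I,L} and {H}.
On input a, block {A,D,F,J,K} splits into {A,J,K} and {D,F}.
The partition is now stable with 5 blocks: {B,E,G,I,L} | {A,J,K} | {C} | {H} | {D,F}.
A and K lie in the same block of the stable partition, so they are equivalent — no string distinguishes them.

No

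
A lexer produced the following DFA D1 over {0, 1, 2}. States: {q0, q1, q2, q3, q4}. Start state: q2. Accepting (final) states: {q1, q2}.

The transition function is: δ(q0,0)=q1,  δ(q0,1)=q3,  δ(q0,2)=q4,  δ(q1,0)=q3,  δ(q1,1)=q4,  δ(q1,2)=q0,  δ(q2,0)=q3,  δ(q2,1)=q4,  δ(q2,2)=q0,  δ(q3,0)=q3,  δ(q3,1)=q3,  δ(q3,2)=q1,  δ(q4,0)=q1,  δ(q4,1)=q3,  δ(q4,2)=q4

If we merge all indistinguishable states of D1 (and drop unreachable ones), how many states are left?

Every state is reachable, so we keep all 5.
Start with accepting vs non-accepting: {q1,q2} | {q0,q3,q4}.
On input 0, block {q0,q3,q4} splits into {q0,q4} and {q3}.
The partition is now stable with 3 blocks: {q1,q2} | {q0,q4} | {q3}.

3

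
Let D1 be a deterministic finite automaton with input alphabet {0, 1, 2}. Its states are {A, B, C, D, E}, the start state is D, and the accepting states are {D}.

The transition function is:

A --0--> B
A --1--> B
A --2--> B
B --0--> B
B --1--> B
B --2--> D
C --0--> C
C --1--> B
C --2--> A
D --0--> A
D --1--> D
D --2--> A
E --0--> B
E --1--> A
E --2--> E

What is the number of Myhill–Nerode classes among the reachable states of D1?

States {C,E} cannot be reached from the start state, so discard them.
P0 = {D} | {A,B}.
Refine {A,B} on symbol 2: members go to different blocks, giving {A} and {B}.
Stable partition: {D} | {A} | {B} — 3 equivalence classes.

3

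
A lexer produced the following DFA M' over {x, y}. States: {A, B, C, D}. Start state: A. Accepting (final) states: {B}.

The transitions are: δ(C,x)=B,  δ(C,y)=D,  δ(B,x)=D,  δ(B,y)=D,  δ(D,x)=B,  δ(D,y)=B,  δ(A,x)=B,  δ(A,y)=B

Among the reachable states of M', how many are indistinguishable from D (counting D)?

2

First remove the unreachable states {C}; 3 states remain.
Initial partition by acceptance: {B} | {A,D}.
Stable partition: {B} | {A,D} — 2 equivalence classes.
The equivalence class containing D is {A,D}, of size 2.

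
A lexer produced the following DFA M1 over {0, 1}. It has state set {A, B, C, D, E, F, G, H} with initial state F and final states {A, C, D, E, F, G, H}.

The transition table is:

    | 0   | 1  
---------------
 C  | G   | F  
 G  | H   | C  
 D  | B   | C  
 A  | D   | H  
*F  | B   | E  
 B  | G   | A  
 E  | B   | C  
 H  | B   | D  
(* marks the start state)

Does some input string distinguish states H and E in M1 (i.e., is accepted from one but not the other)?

Yes

Every state is reachable, so we keep all 8.
P0 = {A,C,D,E,F,G,H} | {B}.
On input 0, block {A,C,D,E,F,G,H} splits into {D,E,F,H} and {A,C,G}.
Split {D,E,F,H} by δ(·,1) → {D,E} and {F,H}.
Split {A,C,G} by δ(·,0) → {A} and {C} and {G}.
No further refinement is possible. Final partition (6 blocks): {D,E} | {B} | {A} | {F,H} | {C} | {G}.
H and E end up in different blocks, so they are distinguishable. For instance, the string '10' is accepted from only E.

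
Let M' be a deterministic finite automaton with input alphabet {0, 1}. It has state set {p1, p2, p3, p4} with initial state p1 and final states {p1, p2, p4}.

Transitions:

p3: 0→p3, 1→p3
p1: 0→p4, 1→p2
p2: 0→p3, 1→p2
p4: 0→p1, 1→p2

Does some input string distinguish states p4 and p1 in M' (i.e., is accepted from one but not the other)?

Start with accepting vs non-accepting: {p1,p2,p4} | {p3}.
On input 0, block {p1,p2,p4} splits into {p1,p4} and {p2}.
No further refinement is possible. Final partition (3 blocks): {p1,p4} | {p3} | {p2}.
p4 and p1 lie in the same block of the stable partition, so they are equivalent — no string distinguishes them.

No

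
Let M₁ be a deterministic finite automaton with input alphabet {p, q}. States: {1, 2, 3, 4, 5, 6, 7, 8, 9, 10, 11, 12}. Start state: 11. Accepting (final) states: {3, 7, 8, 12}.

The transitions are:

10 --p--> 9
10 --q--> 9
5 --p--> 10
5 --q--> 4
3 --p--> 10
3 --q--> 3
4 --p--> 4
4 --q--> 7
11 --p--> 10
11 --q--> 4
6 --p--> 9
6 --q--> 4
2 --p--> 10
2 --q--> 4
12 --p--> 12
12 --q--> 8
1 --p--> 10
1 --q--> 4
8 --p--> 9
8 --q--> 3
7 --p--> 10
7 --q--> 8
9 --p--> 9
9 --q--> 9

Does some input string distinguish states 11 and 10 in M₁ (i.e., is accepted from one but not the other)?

Yes

Reachable states from the start: {3,4,7,8,9,10,11}. Unreachable: {1,2,5,6,12} — drop them.
Initial partition by acceptance: {3,7,8} | {4,9,10,11}.
On input q, block {4,9,10,11} splits into {9,10,11} and {4}.
On input q, block {9,10,11} splits into {9,10} and {11}.
No further refinement is possible. Final partition (4 blocks): {3,7,8} | {9,10} | {4} | {11}.
11 and 10 end up in different blocks, so they are distinguishable. For instance, the string 'qq' is accepted from only 11.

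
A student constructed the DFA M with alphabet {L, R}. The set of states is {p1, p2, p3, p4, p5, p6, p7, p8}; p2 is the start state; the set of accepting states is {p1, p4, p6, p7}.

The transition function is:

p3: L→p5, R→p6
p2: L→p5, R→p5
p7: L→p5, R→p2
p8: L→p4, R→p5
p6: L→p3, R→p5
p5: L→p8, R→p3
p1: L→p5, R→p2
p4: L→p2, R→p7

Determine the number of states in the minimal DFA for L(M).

First remove the unreachable states {p1}; 7 states remain.
Initial partition by acceptance: {p4,p6,p7} | {p2,p3,p5,p8}.
Split {p4,p6,p7} by δ(·,R) → {p6,p7} and {p4}.
Refine {p2,p3,p5,p8} on symbol L: members go to different blocks, giving {p2,p3,p5} and {p8}.
Split {p2,p3,p5} by δ(·,L) → {p2,p3} and {p5}.
Refine {p6,p7} on symbol L: members go to different blocks, giving {p6} and {p7}.
Split {p2,p3} by δ(·,R) → {p2} and {p3}.
Stable partition: {p6} | {p2} | {p4} | {p8} | {p5} | {p7} | {p3} — 7 equivalence classes.

7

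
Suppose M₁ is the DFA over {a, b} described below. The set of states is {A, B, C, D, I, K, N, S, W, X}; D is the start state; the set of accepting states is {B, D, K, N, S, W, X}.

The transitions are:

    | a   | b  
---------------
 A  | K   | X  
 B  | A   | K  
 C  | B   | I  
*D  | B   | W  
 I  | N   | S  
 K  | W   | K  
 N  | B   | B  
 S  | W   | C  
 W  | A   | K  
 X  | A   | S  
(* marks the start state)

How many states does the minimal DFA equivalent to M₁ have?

8

Start with accepting vs non-accepting: {B,D,K,N,S,W,X} | {A,C,I}.
On input a, block {B,D,K,N,S,W,X} splits into {D,K,N,S} and {B,W,X}.
Refine {D,K,N,S} on symbol b: members go to different blocks, giving {D,N} and {K} and {S}.
Refine {A,C,I} on symbol a: members go to different blocks, giving {C} and {I} and {A}.
Refine {B,W,X} on symbol b: members go to different blocks, giving {B,W} and {X}.
The partition is now stable with 8 blocks: {D,N} | {C} | {B,W} | {K} | {S} | {I} | {A} | {X}.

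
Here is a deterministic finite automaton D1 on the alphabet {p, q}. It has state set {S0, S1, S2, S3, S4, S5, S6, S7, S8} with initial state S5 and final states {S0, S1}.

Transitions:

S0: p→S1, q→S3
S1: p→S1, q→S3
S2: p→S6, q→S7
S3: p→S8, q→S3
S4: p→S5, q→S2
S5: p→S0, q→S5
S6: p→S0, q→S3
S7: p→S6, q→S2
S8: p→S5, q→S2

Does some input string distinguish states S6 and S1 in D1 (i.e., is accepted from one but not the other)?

Yes

States {S4} cannot be reached from the start state, so discard them.
P0 = {S0,S1} | {S2,S3,S5,S6,S7,S8}.
Split {S2,S3,S5,S6,S7,S8} by δ(·,p) → {S2,S3,S7,S8} and {S5,S6}.
Refine {S2,S3,S7,S8} on symbol p: members go to different blocks, giving {S2,S7,S8} and {S3}.
Split {S5,S6} by δ(·,q) → {S5} and {S6}.
Refine {S2,S7,S8} on symbol p: members go to different blocks, giving {S2,S7} and {S8}.
No further refinement is possible. Final partition (6 blocks): {S0,S1} | {S2,S7} | {S5} | {S3} | {S6} | {S8}.
S6 and S1 end up in different blocks, so they are distinguishable. For instance, the string 'ε' is accepted from only S1.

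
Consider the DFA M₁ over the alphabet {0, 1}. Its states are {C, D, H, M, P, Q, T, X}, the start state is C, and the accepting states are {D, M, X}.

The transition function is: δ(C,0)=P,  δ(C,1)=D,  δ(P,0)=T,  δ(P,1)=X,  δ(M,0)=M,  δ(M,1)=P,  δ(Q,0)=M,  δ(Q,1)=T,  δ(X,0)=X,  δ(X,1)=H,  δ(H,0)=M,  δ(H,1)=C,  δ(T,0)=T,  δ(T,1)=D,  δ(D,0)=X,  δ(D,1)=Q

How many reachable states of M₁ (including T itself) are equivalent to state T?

Initial partition by acceptance: {D,M,X} | {C,H,P,Q,T}.
Refine {C,H,P,Q,T} on symbol 0: members go to different blocks, giving {C,P,T} and {H,Q}.
Split {D,M,X} by δ(·,1) → {D,X} and {M}.
No further refinement is possible. Final partition (4 blocks): {D,X} | {C,P,T} | {H,Q} | {M}.
State T belongs to the block {C,P,T}, which has 3 states.

3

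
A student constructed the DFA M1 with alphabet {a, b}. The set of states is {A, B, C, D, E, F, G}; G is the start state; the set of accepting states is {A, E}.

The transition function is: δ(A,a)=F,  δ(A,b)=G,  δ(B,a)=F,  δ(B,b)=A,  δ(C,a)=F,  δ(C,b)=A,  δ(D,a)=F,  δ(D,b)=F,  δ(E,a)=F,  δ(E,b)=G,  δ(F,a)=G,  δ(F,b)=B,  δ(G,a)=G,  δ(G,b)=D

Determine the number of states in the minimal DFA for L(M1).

5

States {C,E} cannot be reached from the start state, so discard them.
P0 = {A} | {B,D,F,G}.
Refine {B,D,F,G} on symbol b: members go to different blocks, giving {D,F,G} and {B}.
On input b, block {D,F,G} splits into {D,G} and {F}.
Refine {D,G} on symbol a: members go to different blocks, giving {D} and {G}.
No further refinement is possible. Final partition (5 blocks): {A} | {D} | {B} | {F} | {G}.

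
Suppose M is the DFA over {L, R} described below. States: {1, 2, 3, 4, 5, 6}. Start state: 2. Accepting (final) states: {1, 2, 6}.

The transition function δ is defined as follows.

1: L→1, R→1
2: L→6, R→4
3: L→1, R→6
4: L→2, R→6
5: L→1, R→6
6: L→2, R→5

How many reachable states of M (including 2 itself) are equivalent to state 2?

1

First remove the unreachable states {3}; 5 states remain.
Initial partition by acceptance: {1,2,6} | {4,5}.
Split {1,2,6} by δ(·,R) → {2,6} and {1}.
Refine {4,5} on symbol L: members go to different blocks, giving {4} and {5}.
Split {2,6} by δ(·,R) → {2} and {6}.
No further refinement is possible. Final partition (5 blocks): {2} | {4} | {1} | {5} | {6}.
State 2 belongs to the block {2}, which has 1 states.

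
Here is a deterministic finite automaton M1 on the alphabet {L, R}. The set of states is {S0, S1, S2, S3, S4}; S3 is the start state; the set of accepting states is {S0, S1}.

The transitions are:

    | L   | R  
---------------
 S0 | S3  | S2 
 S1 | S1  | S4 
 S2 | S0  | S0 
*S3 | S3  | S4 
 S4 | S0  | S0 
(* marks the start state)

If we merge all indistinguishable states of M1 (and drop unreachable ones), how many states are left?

3

States {S1} cannot be reached from the start state, so discard them.
Initial partition by acceptance: {S0} | {S2,S3,S4}.
Split {S2,S3,S4} by δ(·,L) → {S2,S4} and {S3}.
No further refinement is possible. Final partition (3 blocks): {S0} | {S2,S4} | {S3}.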